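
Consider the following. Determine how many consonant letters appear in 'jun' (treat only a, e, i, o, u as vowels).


Consonants in 'jun': j, n = 2 consonants.

2


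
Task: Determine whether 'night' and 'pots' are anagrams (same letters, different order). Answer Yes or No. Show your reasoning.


Sorted letters of 'night': 'ghint'
Sorted letters of 'pots': 'opst'
They do not match.

No


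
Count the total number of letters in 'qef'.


Spell out 'qef' and number each letter: q(1), e(2), f(3). Total: 3 letters.

3


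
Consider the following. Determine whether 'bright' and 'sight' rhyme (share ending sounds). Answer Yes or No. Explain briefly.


Rime (stressed vowel + following sounds) of 'bright': -ight = /aɪt/
Rime of 'sight': -ight = /aɪt/
/aɪt/ and /aɪt/ are the same ending sound, so the words rhyme.

Yes


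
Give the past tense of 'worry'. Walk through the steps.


Apply rule: Change -y to -ied. 'worry' becomes 'worried'.

worried


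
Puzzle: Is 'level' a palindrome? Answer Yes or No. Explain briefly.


Forward: 'level'
Reversed: 'level'
They are identical.

Yes


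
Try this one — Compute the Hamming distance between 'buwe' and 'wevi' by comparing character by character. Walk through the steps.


Alignment:
Position 1: 'b' vs 'w' = DIFFER
Position 2: 'u' vs 'e' = DIFFER
Position 3: 'w' vs 'v' = DIFFER
Position 4: 'e' vs 'i' = DIFFER
Total differences: 4

4


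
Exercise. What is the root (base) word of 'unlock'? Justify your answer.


Remove prefix 'un' from 'unlock' to get root 'lock'.

lock


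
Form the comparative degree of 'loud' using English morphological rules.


Apply comparative formation (add -er): 'loud' -> 'louder'.

louder


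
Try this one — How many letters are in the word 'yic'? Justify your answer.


Spell out 'yic' and number each letter: y(1), i(2), c(3). Total: 3 letters.

3


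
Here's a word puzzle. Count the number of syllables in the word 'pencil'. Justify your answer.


Break 'pencil' into syllables: pen-cil -> pen | cil = 2 syllables

2 syllables


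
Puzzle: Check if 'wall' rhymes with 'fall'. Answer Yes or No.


Rime (stressed vowel + following sounds) of 'wall': -all = /ɔːl/
Rime of 'fall': -all = /ɔːl/
/ɔːl/ and /ɔːl/ are the same ending sound, so the words rhyme.

Yes


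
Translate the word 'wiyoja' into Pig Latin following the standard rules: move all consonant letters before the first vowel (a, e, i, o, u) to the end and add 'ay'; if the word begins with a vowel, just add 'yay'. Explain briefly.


'wiyoja': move consonant cluster 'w' to end and add 'ay': 'iyojaway'.

iyojaway


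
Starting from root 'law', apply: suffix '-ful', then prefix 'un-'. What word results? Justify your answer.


Step 1: Add suffix '-ful' to 'law' = 'lawful'
Step 2: Add prefix 'un-' to 'lawful' = 'unlawful'

unlawful


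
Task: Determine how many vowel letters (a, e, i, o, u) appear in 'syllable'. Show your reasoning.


Vowels in 'syllable': a, e = 2 vowels.

2


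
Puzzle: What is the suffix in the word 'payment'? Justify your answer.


The word 'payment' = 'pay' (root) + '-ment' (suffix). The suffix is '-ment'.

ment


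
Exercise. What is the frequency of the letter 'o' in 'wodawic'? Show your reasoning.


Letter 'o' in 'wodawic': found at position(s) 2 = 1 occurrence(s).

1


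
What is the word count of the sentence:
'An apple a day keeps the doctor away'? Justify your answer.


Split into words: An | apple | a | day | keeps | the | doctor | away = 8 words.

8


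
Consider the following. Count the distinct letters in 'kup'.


Unique letters in 'kup': {k, p, u} = 3 distinct letters.

3


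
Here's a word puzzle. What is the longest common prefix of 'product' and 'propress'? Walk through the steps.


Compare from the start: 3 characters match: 'pro'. Mismatch at position 4: 'd' vs 'p'.

pro


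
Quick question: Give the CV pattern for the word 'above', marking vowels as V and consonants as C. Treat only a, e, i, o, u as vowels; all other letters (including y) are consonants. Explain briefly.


Letter mapping: a = V, b = C, o = V, v = C, e = V.

VCVCV


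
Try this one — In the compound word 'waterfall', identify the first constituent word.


Split 'waterfall' into 'water' + 'fall'. The first part is 'water'.

water


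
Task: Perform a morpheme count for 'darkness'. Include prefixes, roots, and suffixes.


Decomposition: dark (root) + -ness (suffix) = 2 morpheme(s)

2 morphemes


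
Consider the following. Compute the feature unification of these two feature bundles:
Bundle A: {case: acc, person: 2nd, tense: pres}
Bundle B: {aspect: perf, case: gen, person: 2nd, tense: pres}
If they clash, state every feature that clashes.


Compare features:
aspect: A=_ vs B=perf -> unified: perf
case: A=acc vs B=gen -> CLASH
person: A=2nd vs B=2nd -> unified: 2nd
tense: A=pres vs B=pres -> unified: pres
Clash detected on feature 'case' (acc vs gen); unification fails.

CLASH on 'case' (acc vs gen)


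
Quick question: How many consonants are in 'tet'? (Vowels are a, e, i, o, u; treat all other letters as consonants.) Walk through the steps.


Consonants in 'tet': t, t = 2 consonants.

2


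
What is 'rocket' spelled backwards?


Reverse 'rocket' character by character: 'tekcor'.

tekcor


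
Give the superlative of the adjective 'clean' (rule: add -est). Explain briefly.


Apply superlative formation (add -est): 'clean' -> 'cleanest'.

cleanest


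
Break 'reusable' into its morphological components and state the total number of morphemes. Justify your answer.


Step 1: Identify prefix: 're' (meaning: again)
Step 2: Identify root: 'use'
Step 3: Identify suffix(es): 'able'
Decomposition: re- (prefix: again) + use (root) + -able (suffix: capable of)
Total morphemes: 3

3 morphemes (re- (prefix: again) + use (root) + -able (suffix: capable of))


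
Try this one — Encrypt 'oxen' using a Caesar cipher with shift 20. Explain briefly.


Shift each letter by 20: o -> i, x -> r, e -> y, n -> h. Result: 'iryh'.

iryh


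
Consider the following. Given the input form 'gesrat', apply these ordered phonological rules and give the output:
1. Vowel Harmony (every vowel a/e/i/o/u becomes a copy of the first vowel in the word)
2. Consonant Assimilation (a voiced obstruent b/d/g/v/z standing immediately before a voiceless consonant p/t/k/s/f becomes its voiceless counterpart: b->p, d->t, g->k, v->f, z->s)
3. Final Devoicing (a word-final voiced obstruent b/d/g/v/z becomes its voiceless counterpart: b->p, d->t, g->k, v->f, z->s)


Starting form: 'gesrat'
Rule 1: Vowel Harmony: all vowels become 'e' (matching first vowel). 'gesrat' -> 'gesret'
Rule 2: Consonant Assimilation: no voiced obstruent (b/d/g/v/z) stands immediately before a voiceless consonant (p/t/k/s/f). No change.
Rule 3: Final Devoicing: final consonant 't' is not one of the voiced obstruents b/d/g/v/z. No change.
Final form: 'gesret'

gesret


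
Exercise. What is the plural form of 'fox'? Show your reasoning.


Apply rule: Add -es (sibilant/fricative ending). 'fox' becomes 'foxes'.

foxes


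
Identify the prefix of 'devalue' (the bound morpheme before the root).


The word 'devalue' = 'de' (prefix) + 'value' (root). The prefix is 'de'.

de


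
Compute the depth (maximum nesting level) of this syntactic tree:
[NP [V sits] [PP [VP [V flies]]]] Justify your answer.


Count bracket nesting levels:
'[' at pos 0: depth = 1
'[' at pos 4: depth = 2
'[' at pos 13: depth = 2
'[' at pos 17: depth = 3
'[' at pos 21: depth = 4
Maximum depth reached: 4

4


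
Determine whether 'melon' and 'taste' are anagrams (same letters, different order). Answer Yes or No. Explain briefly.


Sorted letters of 'melon': 'elmno'
Sorted letters of 'taste': 'aestt'
They do not match.

No


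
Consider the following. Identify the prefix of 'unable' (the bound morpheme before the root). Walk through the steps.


The word 'unable' = 'un' (prefix) + 'able' (root). The prefix is 'un'.

un


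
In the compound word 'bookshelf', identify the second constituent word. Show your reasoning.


Split 'bookshelf' into 'book' + 'shelf'. The second part is 'shelf'.

shelf


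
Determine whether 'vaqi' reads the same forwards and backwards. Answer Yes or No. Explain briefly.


Forward: 'vaqi'
Reversed: 'iqav'
They differ.

No


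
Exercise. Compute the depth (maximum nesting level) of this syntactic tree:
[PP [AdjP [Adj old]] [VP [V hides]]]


Count bracket nesting levels:
'[' at pos 0: depth = 1
'[' at pos 4: depth = 2
'[' at pos 10: depth = 3
'[' at pos 21: depth = 2
'[' at pos 25: depth = 3
Maximum depth reached: 3

3


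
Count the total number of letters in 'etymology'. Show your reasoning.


Spell out 'etymology' and number each letter: e(1), t(2), y(3), m(4), o(5), l(6), o(7), g(8), y(9). Total: 9 letters.

9


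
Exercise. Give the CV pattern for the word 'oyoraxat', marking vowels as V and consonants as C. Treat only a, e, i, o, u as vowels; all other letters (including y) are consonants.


Letter mapping: o = V, y = C, o = V, r = C, a = V, x = C, a = V, t = C.

VCVCVCVC


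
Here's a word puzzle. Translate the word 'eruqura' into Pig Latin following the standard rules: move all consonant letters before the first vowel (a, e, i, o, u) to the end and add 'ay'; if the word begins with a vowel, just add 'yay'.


'eruqura' starts with a vowel, so add 'yay': 'eruqurayay'.

eruqurayay


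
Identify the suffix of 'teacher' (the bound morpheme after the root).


The word 'teacher' = 'teach' (root) + '-er' (suffix). The suffix is '-er'.

er


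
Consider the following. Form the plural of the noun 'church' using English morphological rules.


Apply rule: Add -es (sibilant/fricative ending). 'church' becomes 'churches'.

churches


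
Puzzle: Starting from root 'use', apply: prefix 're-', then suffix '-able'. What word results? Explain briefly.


Step 1: Add prefix 're-' to 'use' = 'reuse'
Step 2: Add suffix '-able' to 'reuse' = 'reusable'

reusable


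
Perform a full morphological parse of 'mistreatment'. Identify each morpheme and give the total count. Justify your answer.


Step 1: Identify prefix: 'mis' (meaning: wrongly)
Step 2: Identify root: 'treat'
Step 3: Identify suffix(es): 'ment'
Decomposition: mis- (prefix: wrongly) + treat (root) + -ment (suffix: action/result)
Total morphemes: 3

3 morphemes (mis- (prefix: wrongly) + treat (root) + -ment (suffix: action/result))


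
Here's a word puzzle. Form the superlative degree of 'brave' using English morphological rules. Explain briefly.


Apply superlative formation (ends in e: add -st): 'brave' -> 'bravest'.

bravest


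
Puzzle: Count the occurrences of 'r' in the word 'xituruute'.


Letter 'r' in 'xituruute': found at position(s) 5 = 1 occurrence(s).

1


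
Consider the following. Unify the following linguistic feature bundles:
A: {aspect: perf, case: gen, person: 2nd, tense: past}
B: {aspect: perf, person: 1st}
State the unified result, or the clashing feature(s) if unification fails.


Compare features:
aspect: A=perf vs B=perf -> unified: perf
case: A=gen vs B=_ -> unified: gen
person: A=2nd vs B=1st -> CLASH
tense: A=past vs B=_ -> unified: past
Clash detected on feature 'person' (2nd vs 1st); unification fails.

CLASH on 'person' (2nd vs 1st)


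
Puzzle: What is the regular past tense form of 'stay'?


Apply rule: Add -ed. 'stay' becomes 'stayed'.

stayed


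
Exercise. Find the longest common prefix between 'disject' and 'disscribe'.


Compare from the start: 3 characters match: 'dis'. Mismatch at position 4: 'j' vs 's'.

dis


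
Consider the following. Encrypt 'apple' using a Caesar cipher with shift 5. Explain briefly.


Shift each letter by 5: a -> f, p -> u, p -> u, l -> q, e -> j. Result: 'fuuqj'.

fuuqj


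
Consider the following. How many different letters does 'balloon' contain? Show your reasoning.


Unique letters in 'balloon': {a, b, l, n, o} = 5 distinct letters.

5


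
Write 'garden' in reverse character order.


Reverse 'garden' character by character: 'nedrag'.

nedrag


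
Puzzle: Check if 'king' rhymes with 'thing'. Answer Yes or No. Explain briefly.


Rime (stressed vowel + following sounds) of 'king': -ing = /ɪŋ/
Rime of 'thing': -ing = /ɪŋ/
/ɪŋ/ and /ɪŋ/ are the same ending sound, so the words rhyme.

Yes


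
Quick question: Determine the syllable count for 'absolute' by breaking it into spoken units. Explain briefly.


Break 'absolute' into syllables: ab-so-lute -> ab | so | lute = 3 syllables

3 syllables


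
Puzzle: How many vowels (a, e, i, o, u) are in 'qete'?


Vowels in 'qete': e, e = 2 vowels.

2


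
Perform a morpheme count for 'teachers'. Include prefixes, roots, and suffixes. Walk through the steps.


Decomposition: teach (root) + -er (suffix) + -s (plural) = 3 morpheme(s)

3 morphemes


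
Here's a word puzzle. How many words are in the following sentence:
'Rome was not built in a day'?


Split into words: Rome | was | not | built | in | a | day = 7 words.

7


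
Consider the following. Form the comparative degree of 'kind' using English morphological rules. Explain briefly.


Apply comparative formation (add -er): 'kind' -> 'kinder'.

kinder


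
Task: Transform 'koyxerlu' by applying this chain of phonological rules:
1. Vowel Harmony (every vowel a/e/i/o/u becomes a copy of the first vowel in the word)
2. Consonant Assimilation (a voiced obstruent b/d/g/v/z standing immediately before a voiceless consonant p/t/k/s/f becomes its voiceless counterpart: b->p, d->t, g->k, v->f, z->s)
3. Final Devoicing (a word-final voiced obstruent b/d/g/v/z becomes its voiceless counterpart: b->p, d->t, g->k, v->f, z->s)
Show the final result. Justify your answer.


Starting form: 'koyxerlu'
Rule 1: Vowel Harmony: all vowels become 'o' (matching first vowel). 'koyxerlu' -> 'koyxorlo'
Rule 2: Consonant Assimilation: no voiced obstruent (b/d/g/v/z) stands immediately before a voiceless consonant (p/t/k/s/f). No change.
Rule 3: Final Devoicing: the word ends in the vowel 'o', not a consonant. No change.
Final form: 'koyxorlo'

koyxorlo


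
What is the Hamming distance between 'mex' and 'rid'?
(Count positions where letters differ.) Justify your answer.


Alignment:
Position 1: 'm' vs 'r' = DIFFER
Position 2: 'e' vs 'i' = DIFFER
Position 3: 'x' vs 'd' = DIFFER
Total differences: 3

3


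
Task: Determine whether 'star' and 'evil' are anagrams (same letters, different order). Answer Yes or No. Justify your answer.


Sorted letters of 'star': 'arst'
Sorted letters of 'evil': 'eilv'
They do not match.

No


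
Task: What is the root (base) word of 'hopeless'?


Remove suffix '-less' from 'hopeless' to get root 'hope'.

hope


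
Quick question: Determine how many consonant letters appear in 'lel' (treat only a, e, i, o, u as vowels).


Consonants in 'lel': l, l = 2 consonants.

2


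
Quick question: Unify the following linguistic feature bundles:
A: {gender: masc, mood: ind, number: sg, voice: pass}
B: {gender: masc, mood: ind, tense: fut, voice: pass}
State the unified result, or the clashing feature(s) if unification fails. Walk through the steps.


Compare features:
gender: A=masc vs B=masc -> unified: masc
mood: A=ind vs B=ind -> unified: ind
number: A=sg vs B=_ -> unified: sg
tense: A=_ vs B=fut -> unified: fut
voice: A=pass vs B=pass -> unified: pass
No clashes found.

Unified: {gender: masc, mood: ind, number: sg, tense: fut, voice: pass}


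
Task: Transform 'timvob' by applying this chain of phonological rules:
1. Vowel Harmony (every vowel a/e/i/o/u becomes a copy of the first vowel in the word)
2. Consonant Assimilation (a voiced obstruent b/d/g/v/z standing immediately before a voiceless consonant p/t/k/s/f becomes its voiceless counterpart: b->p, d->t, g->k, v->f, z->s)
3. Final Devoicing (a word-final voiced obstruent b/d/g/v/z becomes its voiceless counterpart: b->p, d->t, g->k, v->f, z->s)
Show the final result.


Starting form: 'timvob'
Rule 1: Vowel Harmony: all vowels become 'i' (matching first vowel). 'timvob' -> 'timvib'
Rule 2: Consonant Assimilation: no voiced obstruent (b/d/g/v/z) stands immediately before a voiceless consonant (p/t/k/s/f). No change.
Rule 3: Final Devoicing: word-final voiced obstruent 'b' becomes voiceless 'p'. 'timvib' -> 'timvip'
Final form: 'timvip'

timvip


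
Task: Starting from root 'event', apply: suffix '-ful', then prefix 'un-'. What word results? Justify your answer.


Step 1: Add suffix '-ful' to 'event' = 'eventful'
Step 2: Add prefix 'un-' to 'eventful' = 'uneventful'

uneventful


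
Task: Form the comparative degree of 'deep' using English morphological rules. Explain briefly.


Apply comparative formation (add -er): 'deep' -> 'deeper'.

deeper


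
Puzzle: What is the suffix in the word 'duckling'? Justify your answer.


The word 'duckling' = 'duck' (root) + '-ling' (suffix). The suffix is '-ling'.

ling


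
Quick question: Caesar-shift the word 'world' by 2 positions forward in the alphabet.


Shift each letter by 2: w -> y, o -> q, r -> t, l -> n, d -> f. Result: 'yqtnf'.

yqtnf


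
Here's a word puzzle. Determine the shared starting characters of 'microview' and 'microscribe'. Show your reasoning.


Compare from the start: 5 characters match: 'micro'. Mismatch at position 6: 'v' vs 's'.

micro


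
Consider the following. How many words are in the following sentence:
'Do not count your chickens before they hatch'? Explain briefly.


Split into words: Do | not | count | your | chickens | before | they | hatch = 8 words.

8


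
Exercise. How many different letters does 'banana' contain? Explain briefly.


Unique letters in 'banana': {a, b, n} = 3 distinct letters.

3


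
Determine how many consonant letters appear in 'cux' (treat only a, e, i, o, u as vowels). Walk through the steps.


Consonants in 'cux': c, x = 2 consonants.

2


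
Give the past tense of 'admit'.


Apply rule: Double final consonant and add -ed. 'admit' becomes 'admitted'.

admitted


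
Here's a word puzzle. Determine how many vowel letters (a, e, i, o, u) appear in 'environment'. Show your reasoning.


Vowels in 'environment': e, i, o, e = 4 vowels.

4


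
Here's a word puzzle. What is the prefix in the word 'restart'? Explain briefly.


The word 'restart' = 're' (prefix) + 'start' (root). The prefix is 're'.

re


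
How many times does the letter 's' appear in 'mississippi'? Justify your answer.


Letter 's' in 'mississippi': found at position(s) 3, 4, 6, 7 = 4 occurrence(s).

4


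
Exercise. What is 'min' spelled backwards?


Reverse 'min' character by character: 'nim'.

nim


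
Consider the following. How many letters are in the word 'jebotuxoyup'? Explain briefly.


Spell out 'jebotuxoyup' and number each letter: j(1), e(2), b(3), o(4), t(5), u(6), x(7), o(8), y(9), u(10), p(11). Total: 11 letters.

11


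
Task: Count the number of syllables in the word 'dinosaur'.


Break 'dinosaur' into syllables: di-no-saur -> di | no | saur = 3 syllables

3 syllables


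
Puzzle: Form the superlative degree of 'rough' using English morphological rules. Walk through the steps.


Apply superlative formation (add -est): 'rough' -> 'roughest'.

roughest


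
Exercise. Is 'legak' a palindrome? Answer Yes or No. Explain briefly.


Forward: 'legak'
Reversed: 'kagel'
They differ.

No


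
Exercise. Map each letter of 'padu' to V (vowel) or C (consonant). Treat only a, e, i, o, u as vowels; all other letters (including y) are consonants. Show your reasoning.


Letter mapping: p = C, a = V, d = C, u = V.

CVCV


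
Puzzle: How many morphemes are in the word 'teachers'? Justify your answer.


Decomposition: teach (root) + -er (suffix) + -s (plural) = 3 morpheme(s)

3 morphemes


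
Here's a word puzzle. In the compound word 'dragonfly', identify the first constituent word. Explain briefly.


Split 'dragonfly' into 'dragon' + 'fly'. The first part is 'dragon'.

dragon


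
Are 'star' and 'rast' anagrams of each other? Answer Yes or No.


Sorted letters of 'star': 'arst'
Sorted letters of 'rast': 'arst'
They match.

Yes


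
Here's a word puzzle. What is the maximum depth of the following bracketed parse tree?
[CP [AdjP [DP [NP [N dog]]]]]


Count bracket nesting levels:
'[' at pos 0: depth = 1
'[' at pos 4: depth = 2
'[' at pos 10: depth = 3
'[' at pos 14: depth = 4
'[' at pos 18: depth = 5
Maximum depth reached: 5

5


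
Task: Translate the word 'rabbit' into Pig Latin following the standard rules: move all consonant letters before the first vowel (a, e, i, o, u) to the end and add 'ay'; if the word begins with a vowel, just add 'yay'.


'rabbit': move consonant cluster 'r' to end and add 'ay': 'abbitray'.

abbitray


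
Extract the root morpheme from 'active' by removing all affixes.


Remove suffix '-ive' from 'active' to get root 'act'.

act


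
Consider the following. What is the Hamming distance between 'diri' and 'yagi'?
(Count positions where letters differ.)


Alignment:
Position 1: 'd' vs 'y' = DIFFER
Position 2: 'i' vs 'a' = DIFFER
Position 3: 'r' vs 'g' = DIFFER
Position 4: 'i' vs 'i' = match
Total differences: 3

3


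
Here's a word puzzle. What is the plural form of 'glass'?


Apply rule: Add -es (sibilant/fricative ending). 'glass' becomes 'glasses'.

glasses


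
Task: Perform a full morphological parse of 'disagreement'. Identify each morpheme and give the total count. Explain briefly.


Step 1: Identify prefix: 'dis' (meaning: not/apart)
Step 2: Identify root: 'agree'
Step 3: Identify suffix(es): 'ment'
Decomposition: dis- (prefix: not/apart) + agree (root) + -ment (suffix: action/result)
Total morphemes: 3

3 morphemes (dis- (prefix: not/apart) + agree (root) + -ment (suffix: action/result))


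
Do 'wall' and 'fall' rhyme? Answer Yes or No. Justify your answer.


Rime (stressed vowel + following sounds) of 'wall': -all = /ɔːl/
Rime of 'fall': -all = /ɔːl/
/ɔːl/ and /ɔːl/ are the same ending sound, so the words rhyme.

Yes


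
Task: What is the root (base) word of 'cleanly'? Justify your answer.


Remove suffix '-ly' from 'cleanly' to get root 'clean'.

clean


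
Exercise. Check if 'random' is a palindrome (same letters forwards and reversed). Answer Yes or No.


Forward: 'random'
Reversed: 'modnar'
They differ.

No


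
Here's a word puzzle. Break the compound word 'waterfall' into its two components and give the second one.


Split 'waterfall' into 'water' + 'fall'. The second part is 'fall'.

fall


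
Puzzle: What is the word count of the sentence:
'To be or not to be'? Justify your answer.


Split into words: To | be | or | not | to | be = 6 words.

6


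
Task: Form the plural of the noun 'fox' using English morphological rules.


Apply rule: Add -es (sibilant/fricative ending). 'fox' becomes 'foxes'.

foxes


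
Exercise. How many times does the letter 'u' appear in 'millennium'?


Letter 'u' in 'millennium': found at position(s) 9 = 1 occurrence(s).

1


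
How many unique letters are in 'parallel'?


Unique letters in 'parallel': {a, e, l, p, r} = 5 distinct letters.

5


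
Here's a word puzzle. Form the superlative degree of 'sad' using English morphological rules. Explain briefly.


Apply superlative formation (double final consonant, add -est): 'sad' -> 'saddest'.

saddest


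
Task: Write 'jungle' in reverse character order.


Reverse 'jungle' character by character: 'elgnuj'.

elgnuj


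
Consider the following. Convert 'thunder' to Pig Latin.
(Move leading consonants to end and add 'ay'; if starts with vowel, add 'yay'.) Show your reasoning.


'thunder': move consonant cluster 'th' to end and add 'ay': 'underthay'.

underthay


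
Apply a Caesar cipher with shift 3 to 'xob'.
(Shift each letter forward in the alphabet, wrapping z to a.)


Shift each letter by 3: x -> a, o -> r, b -> e. Result: 'are'.

are


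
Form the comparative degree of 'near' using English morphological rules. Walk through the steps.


Apply comparative formation (add -er): 'near' -> 'nearer'.

nearer


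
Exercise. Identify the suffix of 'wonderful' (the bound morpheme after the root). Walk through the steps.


The word 'wonderful' = 'wonder' (root) + '-ful' (suffix). The suffix is '-ful'.

ful


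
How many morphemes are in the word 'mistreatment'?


Decomposition: mis- (prefix) + treat (root) + -ment (suffix) = 3 morpheme(s)

3 morphemes


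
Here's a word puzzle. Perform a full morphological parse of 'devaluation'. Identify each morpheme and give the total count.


Step 1: Identify prefix: 'de' (meaning: reverse/remove)
Step 2: Identify root: 'value'
Step 3: Identify suffix(es): 'ation'
Decomposition: de- (prefix: reverse/remove) + value (root) + -ation (suffix: act of)
Total morphemes: 3

3 morphemes (de- (prefix: reverse/remove) + value (root) + -ation (suffix: act of))


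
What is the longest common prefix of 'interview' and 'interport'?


Compare from the start: 5 characters match: 'inter'. Mismatch at position 6: 'v' vs 'p'.

inter


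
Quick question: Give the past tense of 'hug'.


Apply rule: Double final consonant and add -ed. 'hug' becomes 'hugged'.

hugged


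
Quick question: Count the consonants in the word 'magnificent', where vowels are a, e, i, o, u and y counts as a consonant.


Consonants in 'magnificent': m, g, n, f, c, n, t = 7 consonants.

7


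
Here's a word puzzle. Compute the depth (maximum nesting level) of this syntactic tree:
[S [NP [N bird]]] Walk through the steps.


Count bracket nesting levels:
'[' at pos 0: depth = 1
'[' at pos 3: depth = 2
'[' at pos 7: depth = 3
Maximum depth reached: 3

3


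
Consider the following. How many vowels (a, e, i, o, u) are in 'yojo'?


Vowels in 'yojo': o, o = 2 vowels.

2


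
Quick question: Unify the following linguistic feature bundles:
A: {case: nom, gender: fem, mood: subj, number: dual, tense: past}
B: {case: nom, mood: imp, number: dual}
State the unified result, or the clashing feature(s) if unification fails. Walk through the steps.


Compare features:
case: A=nom vs B=nom -> unified: nom
gender: A=fem vs B=_ -> unified: fem
mood: A=subj vs B=imp -> CLASH
number: A=dual vs B=dual -> unified: dual
tense: A=past vs B=_ -> unified: past
Clash detected on feature 'mood' (subj vs imp); unification fails.

CLASH on 'mood' (subj vs imp)


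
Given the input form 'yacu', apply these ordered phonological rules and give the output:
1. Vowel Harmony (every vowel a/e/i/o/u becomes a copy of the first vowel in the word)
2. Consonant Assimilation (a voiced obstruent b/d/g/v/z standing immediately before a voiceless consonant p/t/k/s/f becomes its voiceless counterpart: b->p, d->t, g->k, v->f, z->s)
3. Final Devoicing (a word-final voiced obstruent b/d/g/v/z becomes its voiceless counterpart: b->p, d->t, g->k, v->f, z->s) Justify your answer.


Starting form: 'yacu'
Rule 1: Vowel Harmony: all vowels become 'a' (matching first vowel). 'yacu' -> 'yaca'
Rule 2: Consonant Assimilation: no voiced obstruent (b/d/g/v/z) stands immediately before a voiceless consonant (p/t/k/s/f). No change.
Rule 3: Final Devoicing: the word ends in the vowel 'a', not a consonant. No change.
Final form: 'yaca'

yaca


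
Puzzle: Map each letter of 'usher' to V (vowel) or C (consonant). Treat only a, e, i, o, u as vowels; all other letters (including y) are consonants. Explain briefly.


Letter mapping: u = V, s = C, h = C, e = V, r = C.

VCCVC


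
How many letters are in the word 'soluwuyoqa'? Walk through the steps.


Spell out 'soluwuyoqa' and number each letter: s(1), o(2), l(3), u(4), w(5), u(6), y(7), o(8), q(9), a(10). Total: 10 letters.

10


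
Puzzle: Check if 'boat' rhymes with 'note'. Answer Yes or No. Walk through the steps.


Rime (stressed vowel + following sounds) of 'boat': -oat = /oʊt/
Rime of 'note': -ote = /oʊt/
/oʊt/ and /oʊt/ are the same ending sound, so the words rhyme.

Yes


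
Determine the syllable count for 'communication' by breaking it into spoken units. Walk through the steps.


Break 'communication' into syllables: com-mu-ni-ca-tion -> com | mu | ni | ca | tion = 5 syllables

5 syllables


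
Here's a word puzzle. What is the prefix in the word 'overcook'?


The word 'overcook' = 'over' (prefix) + 'cook' (root). The prefix is 'over'.

over


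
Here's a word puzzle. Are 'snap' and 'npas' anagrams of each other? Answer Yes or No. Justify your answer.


Sorted letters of 'snap': 'anps'
Sorted letters of 'npas': 'anps'
They match.

Yes


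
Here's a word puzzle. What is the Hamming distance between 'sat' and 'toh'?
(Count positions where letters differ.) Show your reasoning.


Alignment:
Position 1: 's' vs 't' = DIFFER
Position 2: 'a' vs 'o' = DIFFER
Position 3: 't' vs 'h' = DIFFER
Total differences: 3

3


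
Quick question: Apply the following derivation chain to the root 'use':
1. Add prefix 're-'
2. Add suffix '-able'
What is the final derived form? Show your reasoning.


Step 1: Add prefix 're-' to 'use' = 'reuse'
Step 2: Add suffix '-able' to 'reuse' = 'reusable'

reusable


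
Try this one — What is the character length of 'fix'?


Spell out 'fix' and number each letter: f(1), i(2), x(3). Total: 3 letters.

3


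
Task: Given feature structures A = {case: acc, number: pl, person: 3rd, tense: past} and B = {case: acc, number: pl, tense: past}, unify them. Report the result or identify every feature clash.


Compare features:
case: A=acc vs B=acc -> unified: acc
number: A=pl vs B=pl -> unified: pl
person: A=3rd vs B=_ -> unified: 3rd
tense: A=past vs B=past -> unified: past
No clashes found.

Unified: {case: acc, number: pl, person: 3rd, tense: past}


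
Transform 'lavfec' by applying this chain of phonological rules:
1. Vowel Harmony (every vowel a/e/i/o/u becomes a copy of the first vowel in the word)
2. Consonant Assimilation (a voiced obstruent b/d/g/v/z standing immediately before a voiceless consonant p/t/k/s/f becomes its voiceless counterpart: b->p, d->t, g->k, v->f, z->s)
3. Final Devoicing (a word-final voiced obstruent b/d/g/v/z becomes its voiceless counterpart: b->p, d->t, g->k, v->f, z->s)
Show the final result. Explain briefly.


Starting form: 'lavfec'
Rule 1: Vowel Harmony: all vowels become 'a' (matching first vowel). 'lavfec' -> 'lavfac'
Rule 2: Consonant Assimilation: voiced obstruent before voiceless consonant becomes voiceless ('vf' -> 'ff'). 'lavfac' -> 'laffac'
Rule 3: Final Devoicing: final consonant 'c' is not one of the voiced obstruents b/d/g/v/z. No change.
Final form: 'laffac'

laffac


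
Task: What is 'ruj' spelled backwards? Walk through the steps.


Reverse 'ruj' character by character: 'jur'.

jur


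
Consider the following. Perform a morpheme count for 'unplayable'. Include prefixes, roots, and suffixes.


Decomposition: un- (prefix) + play (root) + -able (suffix) = 3 morpheme(s)

3 morphemes


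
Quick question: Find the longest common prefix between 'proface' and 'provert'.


Compare from the start: 3 characters match: 'pro'. Mismatch at position 4: 'f' vs 'v'.

pro


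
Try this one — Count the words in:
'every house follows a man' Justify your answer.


Split into words: every | house | follows | a | man = 5 words.

5


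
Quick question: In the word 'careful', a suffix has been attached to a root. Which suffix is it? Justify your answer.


The word 'careful' = 'care' (root) + '-ful' (suffix). The suffix is '-ful'.

ful


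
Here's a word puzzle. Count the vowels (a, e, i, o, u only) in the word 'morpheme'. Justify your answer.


Vowels in 'morpheme': o, e, e = 3 vowels.

3


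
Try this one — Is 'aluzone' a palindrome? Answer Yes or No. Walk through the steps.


Forward: 'aluzone'
Reversed: 'enozula'
They differ.

No


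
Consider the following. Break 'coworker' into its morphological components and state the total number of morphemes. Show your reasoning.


Step 1: Identify prefix: 'co' (meaning: together)
Step 2: Identify root: 'work'
Step 3: Identify suffix(es): 'er'
Decomposition: co- (prefix: together) + work (root) + -er (suffix: one who)
Total morphemes: 3

3 morphemes (co- (prefix: together) + work (root) + -er (suffix: one who))


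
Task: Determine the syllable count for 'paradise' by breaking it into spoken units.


Break 'paradise' into syllables: par-a-dise -> par | a | dise = 3 syllables

3 syllables


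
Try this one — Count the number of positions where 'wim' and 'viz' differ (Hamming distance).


Alignment:
Position 1: 'w' vs 'v' = DIFFER
Position 2: 'i' vs 'i' = match
Position 3: 'm' vs 'z' = DIFFER
Total differences: 2

2


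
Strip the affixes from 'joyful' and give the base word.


Remove suffix '-ful' from 'joyful' to get root 'joy'.

joy


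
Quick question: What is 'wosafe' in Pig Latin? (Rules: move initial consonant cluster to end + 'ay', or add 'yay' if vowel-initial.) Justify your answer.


'wosafe': move consonant cluster 'w' to end and add 'ay': 'osafeway'.

osafeway


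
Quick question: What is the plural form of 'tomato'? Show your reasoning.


Apply rule: Add -es (consonant + o). 'tomato' becomes 'tomatoes'.

tomatoes


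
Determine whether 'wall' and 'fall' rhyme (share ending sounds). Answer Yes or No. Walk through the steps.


Rime (stressed vowel + following sounds) of 'wall': -all = /ɔːl/
Rime of 'fall': -all = /ɔːl/
/ɔːl/ and /ɔːl/ are the same ending sound, so the words rhyme.

Yes


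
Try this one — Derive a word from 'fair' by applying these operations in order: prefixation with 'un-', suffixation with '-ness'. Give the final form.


Step 1: Add prefix 'un-' to 'fair' = 'unfair'
Step 2: Add suffix '-ness' to 'unfair' = 'unfairness'

unfairness


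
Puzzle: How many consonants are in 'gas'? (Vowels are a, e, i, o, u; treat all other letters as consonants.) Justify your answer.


Consonants in 'gas': g, s = 2 consonants.

2


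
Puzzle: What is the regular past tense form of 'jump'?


Apply rule: Add -ed. 'jump' becomes 'jumped'.

jumped


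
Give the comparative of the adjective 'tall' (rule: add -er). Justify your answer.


Apply comparative formation (add -er): 'tall' -> 'taller'.

taller


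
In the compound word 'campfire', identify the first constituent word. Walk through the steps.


Split 'campfire' into 'camp' + 'fire'. The first part is 'camp'.

camp


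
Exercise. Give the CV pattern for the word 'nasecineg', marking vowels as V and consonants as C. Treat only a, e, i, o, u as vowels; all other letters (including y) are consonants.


Letter mapping: n = C, a = V, s = C, e = V, c = C, i = V, n = C, e = V, g = C.

CVCVCVCVC


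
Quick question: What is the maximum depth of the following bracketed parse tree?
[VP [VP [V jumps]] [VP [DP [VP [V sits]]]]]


Count bracket nesting levels:
'[' at pos 0: depth = 1
'[' at pos 4: depth = 2
'[' at pos 8: depth = 3
'[' at pos 19: depth = 2
'[' at pos 23: depth = 3
'[' at pos 27: depth = 4
'[' at pos 31: depth = 5
Maximum depth reached: 5

5


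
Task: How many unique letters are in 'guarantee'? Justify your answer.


Unique letters in 'guarantee': {a, e, g, n, r, t, u} = 7 distinct letters.

7


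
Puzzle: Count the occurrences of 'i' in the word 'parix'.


Letter 'i' in 'parix': found at position(s) 4 = 1 occurrence(s).

1


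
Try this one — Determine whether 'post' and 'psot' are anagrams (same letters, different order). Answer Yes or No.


Sorted letters of 'post': 'opst'
Sorted letters of 'psot': 'opst'
They match.

Yes


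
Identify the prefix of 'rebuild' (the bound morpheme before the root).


The word 'rebuild' = 're' (prefix) + 'build' (root). The prefix is 're'.

re


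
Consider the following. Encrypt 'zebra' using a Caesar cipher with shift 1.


Shift each letter by 1: z -> a, e -> f, b -> c, r -> s, a -> b. Result: 'afcsb'.

afcsb


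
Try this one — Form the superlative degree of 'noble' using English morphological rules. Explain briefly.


Apply superlative formation (ends in e: add -st): 'noble' -> 'noblest'.

noblest


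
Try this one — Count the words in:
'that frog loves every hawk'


Split into words: that | frog | loves | every | hawk = 5 words.

5


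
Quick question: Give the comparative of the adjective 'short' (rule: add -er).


Apply comparative formation (add -er): 'short' -> 'shorter'.

shorter


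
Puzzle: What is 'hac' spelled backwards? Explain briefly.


Reverse 'hac' character by character: 'cah'.

cah


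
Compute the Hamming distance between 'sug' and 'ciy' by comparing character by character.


Alignment:
Position 1: 's' vs 'c' = DIFFER
Position 2: 'u' vs 'i' = DIFFER
Position 3: 'g' vs 'y' = DIFFER
Total differences: 3

3


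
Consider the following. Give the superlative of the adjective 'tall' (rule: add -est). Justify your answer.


Apply superlative formation (add -est): 'tall' -> 'tallest'.

tallest


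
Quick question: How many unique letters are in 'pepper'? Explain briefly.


Unique letters in 'pepper': {e, p, r} = 3 distinct letters.

3


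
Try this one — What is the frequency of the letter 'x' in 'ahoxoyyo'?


Letter 'x' in 'ahoxoyyo': found at position(s) 4 = 1 occurrence(s).

1


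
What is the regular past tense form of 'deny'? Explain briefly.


Apply rule: Change -y to -ied. 'deny' becomes 'denied'.

denied


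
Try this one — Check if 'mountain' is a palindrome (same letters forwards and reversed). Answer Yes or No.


Forward: 'mountain'
Reversed: 'niatnuom'
They differ.

No


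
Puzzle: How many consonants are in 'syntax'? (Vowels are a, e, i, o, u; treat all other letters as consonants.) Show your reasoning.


Consonants in 'syntax': s, y, n, t, x = 5 consonants.

5


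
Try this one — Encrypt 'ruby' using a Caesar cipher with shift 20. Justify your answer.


Shift each letter by 20: r -> l, u -> o, b -> v, y -> s. Result: 'lovs'.

lovs


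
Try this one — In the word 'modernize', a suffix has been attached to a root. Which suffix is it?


The word 'modernize' = 'modern' (root) + '-ize' (suffix). The suffix is '-ize'.

ize


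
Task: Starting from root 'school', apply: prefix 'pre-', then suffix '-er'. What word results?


Step 1: Add prefix 'pre-' to 'school' = 'preschool'
Step 2: Add suffix '-er' to 'preschool' = 'preschooler'

preschooler


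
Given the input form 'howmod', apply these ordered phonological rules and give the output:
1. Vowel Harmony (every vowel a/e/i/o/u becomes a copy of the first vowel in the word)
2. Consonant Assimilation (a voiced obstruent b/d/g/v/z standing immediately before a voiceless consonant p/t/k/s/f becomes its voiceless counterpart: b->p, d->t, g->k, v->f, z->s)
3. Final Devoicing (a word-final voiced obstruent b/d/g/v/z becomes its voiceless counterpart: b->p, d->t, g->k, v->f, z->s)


Starting form: 'howmod'
Rule 1: Vowel Harmony: all vowels already match. No change.
Rule 2: Consonant Assimilation: no voiced obstruent (b/d/g/v/z) stands immediately before a voiceless consonant (p/t/k/s/f). No change.
Rule 3: Final Devoicing: word-final voiced obstruent 'd' becomes voiceless 't'. 'howmod' -> 'howmot'
Final form: 'howmot'

howmot


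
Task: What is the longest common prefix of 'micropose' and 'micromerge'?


Compare from the start: 5 characters match: 'micro'. Mismatch at position 6: 'p' vs 'm'.

micro


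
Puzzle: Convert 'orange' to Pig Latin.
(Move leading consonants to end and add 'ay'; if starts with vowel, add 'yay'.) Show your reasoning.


'orange' starts with a vowel, so add 'yay': 'orangeyay'.

orangeyay
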